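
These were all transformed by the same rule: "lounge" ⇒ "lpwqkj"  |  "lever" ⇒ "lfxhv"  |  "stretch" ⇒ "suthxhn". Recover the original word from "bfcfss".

Letter i (0-indexed) is shifted by i+0, so successive shifts are 0, 1, 2, ….
Reversing it on bfcfss: b−0=b, f−1=e, c−2=a, f−3=c, s−4=o, s−5=n.

beacon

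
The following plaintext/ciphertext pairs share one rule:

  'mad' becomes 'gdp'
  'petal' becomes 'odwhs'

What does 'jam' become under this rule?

pdm

The word is reversed, then every letter is shifted forward by 3.
Applying it to jam: reverse → maj; then shift: m+3=p, a+3=d, j+3=m.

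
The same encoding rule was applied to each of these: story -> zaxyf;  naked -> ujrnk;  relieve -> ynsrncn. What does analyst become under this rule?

The shift depends on letter class: consonant s→z is +7, but vowel o→x is +9. The rule splits by letter class: vowels +9, consonants +7.
Applying it to analyst: a(vowel)+9=j, n(cons)+7=u, a(vowel)+9=j, l(cons)+7=s, y(cons)+7=f, s(cons)+7=z, t(cons)+7=a.

jujsfza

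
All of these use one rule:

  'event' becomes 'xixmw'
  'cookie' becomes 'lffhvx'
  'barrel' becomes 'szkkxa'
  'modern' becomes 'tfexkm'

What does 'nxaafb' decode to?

e(4)→x(23) and v(21)→i(8) fit y≡19x+25 (mod 26); the inverse of 19 mod 26 is 11. This is an affine cipher: with a=0,…,z=25, each position x becomes (19x+25) mod 26.
Undoing it on nxaafb: n(13)→11·(13−25)≡24=y; x(23)→11·(23−25)≡4=e; a(0)→11·(0−25)≡11=l; a(0)→11·(0−25)≡11=l; f(5)→11·(5−25)≡14=o; b(1)→11·(1−25)≡22=w (all mod 26).

yellow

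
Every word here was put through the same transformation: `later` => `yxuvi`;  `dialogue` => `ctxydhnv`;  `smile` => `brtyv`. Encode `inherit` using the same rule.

l(11)→y(24) and a(0)→x(23) fit y≡19x+23 (mod 26); the inverse of 19 mod 26 is 11. Each letter's alphabet position (a=0..z=25) is mapped through 19·x+23 mod 26 — an affine cipher.
Applying it to inherit: i(8)→19·8+23≡19=t; n(13)→19·13+23≡10=k; h(7)→19·7+23≡0=a; e(4)→19·4+23≡21=v; r(17)→19·17+23≡8=i; i(8)→19·8+23≡19=t; t(19)→19·19+23≡20=u (all mod 26).

tkavitu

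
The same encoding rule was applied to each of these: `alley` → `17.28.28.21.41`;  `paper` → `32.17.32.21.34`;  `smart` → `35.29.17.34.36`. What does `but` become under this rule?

The number is (letter's place in the alphabet, a=1) + 16.
On but: b=2→18, u=21→37, t=20→36.

18.37.36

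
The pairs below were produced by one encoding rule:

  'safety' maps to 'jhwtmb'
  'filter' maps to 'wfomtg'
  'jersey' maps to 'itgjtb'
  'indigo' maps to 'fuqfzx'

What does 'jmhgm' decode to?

s(18)→j(9) and a(0)→h(7) fit y≡3x+7 (mod 26); the inverse of 3 mod 26 is 9. This is an affine cipher: with a=0,…,z=25, each position x becomes (3x+7) mod 26.
Reversing it on jmhgm: j(9)→9·(9−7)≡18=s; m(12)→9·(12−7)≡19=t; h(7)→9·(7−7)≡0=a; g(6)→9·(6−7)≡17=r; m(12)→9·(12−7)≡19=t (all mod 26).

start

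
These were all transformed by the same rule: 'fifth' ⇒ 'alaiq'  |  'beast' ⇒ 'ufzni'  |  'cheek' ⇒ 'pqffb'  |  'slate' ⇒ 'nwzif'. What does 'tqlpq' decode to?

f(5)→a(0) and i(8)→l(11) fit y≡21x+25 (mod 26); the inverse of 21 mod 26 is 5. Each letter's alphabet position (a=0..z=25) is mapped through 21·x+25 mod 26 — an affine cipher.
Reversing it on tqlpq: t(19)→5·(19−25)≡22=w; q(16)→5·(16−25)≡7=h; l(11)→5·(11−25)≡8=i; p(15)→5·(15−25)≡2=c; q(16)→5·(16−25)≡7=h (all mod 26).

which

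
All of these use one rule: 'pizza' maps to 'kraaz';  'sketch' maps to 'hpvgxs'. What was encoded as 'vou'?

Each letter is replaced by its mirror in the alphabet: a↔z, b↔y, c↔x, and so on (the Atbash cipher).
Reversing it on vou: v↔e, o↔l, u↔f.

elf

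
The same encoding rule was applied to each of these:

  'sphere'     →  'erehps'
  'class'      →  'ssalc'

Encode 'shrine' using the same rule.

enirhs

The word is simply reversed.
For shrine: reverse → enirhs.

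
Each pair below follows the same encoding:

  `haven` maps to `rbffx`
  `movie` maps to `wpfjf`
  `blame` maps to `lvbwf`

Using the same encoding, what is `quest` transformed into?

avfcd

The rule splits by letter class: vowels +1, consonants +10.
Applying it to quest: q(cons)+10=a, u(vowel)+1=v, e(vowel)+1=f, s(cons)+10=c, t(cons)+10=d.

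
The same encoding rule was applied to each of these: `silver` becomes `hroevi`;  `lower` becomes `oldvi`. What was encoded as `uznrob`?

family

Each pair mirrors across the alphabet (s↔h, i↔r, l↔o): positions sum to 25. This is the alphabet-reversal cipher (Atbash): a becomes z, b becomes y, etc.
Undoing it on uznrob: u↔f, z↔a, n↔m, r↔i, o↔l, b↔y.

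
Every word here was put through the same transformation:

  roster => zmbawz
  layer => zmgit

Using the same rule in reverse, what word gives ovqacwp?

The output letters match the input read backwards, each shifted +8: roster reversed is retsor. Two steps: reverse the string, then apply a Caesar shift of +8.
Decoding ovqacwp: shift back: o−8=g, v−8=n, q−8=i, a−8=s, c−8=u, w−8=o, p−8=h → gnisuoh; then reverse → housing.

housing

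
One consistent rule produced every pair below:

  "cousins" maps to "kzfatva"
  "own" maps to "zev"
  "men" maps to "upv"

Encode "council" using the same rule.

The shift depends on letter class: consonant c→k is +8, but vowel o→z is +11. Two shifts are in play — +11 for a/e/i/o/u, +8 for every other letter.
Applying it to council: c(cons)+8=k, o(vowel)+11=z, u(vowel)+11=f, n(cons)+8=v, c(cons)+8=k, i(vowel)+11=t, l(cons)+8=t.

kzfvktt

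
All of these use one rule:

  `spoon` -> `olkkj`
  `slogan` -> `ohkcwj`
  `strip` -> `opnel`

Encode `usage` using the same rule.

qowca

Compare letters: s→o is +22, p→l is +22, o→k is +22 — a constant shift. This is a Caesar cipher with shift 22.
For usage: u+22=q, s+22=o, a+22=w, g+22=c, e+22=a.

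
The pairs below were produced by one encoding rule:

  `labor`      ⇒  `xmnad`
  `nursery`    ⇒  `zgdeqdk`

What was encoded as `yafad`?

Every letter moves 12 places later in the alphabet, wrapping around z→a.
Undoing it on yafad: y−12=m, a−12=o, f−12=t, a−12=o, d−12=r.

motor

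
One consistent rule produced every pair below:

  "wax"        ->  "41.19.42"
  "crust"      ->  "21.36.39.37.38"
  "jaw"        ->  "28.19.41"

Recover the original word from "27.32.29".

ink

w is letter #23 and maps to 41: an offset of 18. Each letter is replaced by its alphabet position (a=1..z=26) + 18.
Decoding 27.32.29: 27→(27−18)÷1=9=i, 32→(32−18)÷1=14=n, 29→(29−18)÷1=11=k.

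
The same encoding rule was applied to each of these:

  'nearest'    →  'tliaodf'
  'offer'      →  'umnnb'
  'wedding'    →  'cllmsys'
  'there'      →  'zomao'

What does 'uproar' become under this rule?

Letter i (0-indexed) is shifted by i+6, so successive shifts are 6, 7, 8, ….
Applying it to uproar: u+6=a, p+7=w, r+8=z, o+9=x, a+10=k, r+11=c.

awzxkc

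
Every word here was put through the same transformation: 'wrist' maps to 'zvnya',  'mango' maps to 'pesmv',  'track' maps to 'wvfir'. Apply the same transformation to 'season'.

vifyvv

In wrist: w→z is +3, r→v is +4, i→n is +5, s→y is +6 — the shift increases by 1 each position. Letter i (0-indexed) is shifted by i+3, so successive shifts are 3, 4, 5, ….
For season: s+3=v, e+4=i, a+5=f, s+6=y, o+7=v, n+8=v.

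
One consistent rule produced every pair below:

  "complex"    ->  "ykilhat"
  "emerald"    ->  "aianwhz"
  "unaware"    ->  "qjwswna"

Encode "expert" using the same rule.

atlanp

Compare letters: c→y is +22, o→k is +22, m→i is +22 — a constant shift. This is a Caesar cipher with shift 22.
On expert: e+22=a, x+22=t, p+22=l, e+22=a, r+22=n, t+22=p.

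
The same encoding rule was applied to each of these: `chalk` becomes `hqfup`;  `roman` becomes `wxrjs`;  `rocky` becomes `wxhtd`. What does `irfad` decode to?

Shifts by position in chalk: pos 0: c→h (+5), pos 1: h→q (+9), pos 2: a→f (+5), pos 3: l→u (+9) — repeating every 2. A repeating key of period 2 is used — shifts +5, +9 over and over.
Undoing it on irfad: i−5=d, r−9=i, f−5=a, a−9=r, d−5=y.

diary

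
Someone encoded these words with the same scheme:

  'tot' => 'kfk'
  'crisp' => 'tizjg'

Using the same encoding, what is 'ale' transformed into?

This is a Caesar cipher with shift 17.
Applying it to ale: a+17=r, l+17=c, e+17=v.

rcv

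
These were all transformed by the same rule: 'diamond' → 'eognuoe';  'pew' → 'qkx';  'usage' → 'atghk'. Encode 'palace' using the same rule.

qgmgdk

Two shifts are in play — +6 for a/e/i/o/u, +1 for every other letter.
For palace: p(cons)+1=q, a(vowel)+6=g, l(cons)+1=m, a(vowel)+6=g, c(cons)+1=d, e(vowel)+6=k.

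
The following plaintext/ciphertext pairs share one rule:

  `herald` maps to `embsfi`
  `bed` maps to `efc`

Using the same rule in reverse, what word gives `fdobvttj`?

issuance

The output letters match the input read backwards, each shifted +1: herald reversed is dlareh. Read the word backwards and shift each letter +1.
Decoding fdobvttj: shift back: f−1=e, d−1=c, o−1=n, b−1=a, v−1=u, t−1=s, t−1=s, j−1=i → ecnaussi; then reverse → issuance.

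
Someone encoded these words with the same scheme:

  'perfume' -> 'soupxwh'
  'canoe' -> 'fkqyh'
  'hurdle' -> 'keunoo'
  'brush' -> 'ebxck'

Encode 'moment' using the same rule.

Shifts by position in perfume: pos 0: p→s (+3), pos 1: e→o (+10), pos 2: r→u (+3), pos 3: f→p (+10) — repeating every 2. It's a Vigenère-style cipher with numeric key [3,10]: position i shifts by key[i mod 2].
For moment: m+3=p, o+10=y, m+3=p, e+10=o, n+3=q, t+10=d.

pypoqd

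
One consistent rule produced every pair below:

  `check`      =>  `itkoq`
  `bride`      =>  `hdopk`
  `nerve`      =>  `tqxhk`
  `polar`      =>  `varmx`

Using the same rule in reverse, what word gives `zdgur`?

Shifts by position in check: pos 0: c→i (+6), pos 1: h→t (+12), pos 2: e→k (+6), pos 3: c→o (+12) — repeating every 2. A repeating key of period 2 is used — shifts +6, +12 over and over.
Reversing it on zdgur: z−6=t, d−12=r, g−6=a, u−12=i, r−6=l.

trail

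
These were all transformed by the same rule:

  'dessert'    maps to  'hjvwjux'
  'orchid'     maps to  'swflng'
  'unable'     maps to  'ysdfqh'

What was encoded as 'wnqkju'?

singer

Shifts by position in dessert: pos 0: d→h (+4), pos 1: e→j (+5), pos 2: s→v (+3), pos 3: s→w (+4), pos 4: e→j (+5), pos 5: r→u (+3) — repeating every 3. A repeating key of period 3 is used — shifts +4, +5, +3 over and over.
Reversing it on wnqkju: w−4=s, n−5=i, q−3=n, k−4=g, j−5=e, u−3=r.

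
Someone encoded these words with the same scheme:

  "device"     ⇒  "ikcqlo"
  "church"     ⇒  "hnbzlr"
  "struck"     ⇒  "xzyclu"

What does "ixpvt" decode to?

Letter i (0-indexed) is shifted by i+5, so successive shifts are 5, 6, 7, ….
Reversing it on ixpvt: i−5=d, x−6=r, p−7=i, v−8=n, t−9=k.

drink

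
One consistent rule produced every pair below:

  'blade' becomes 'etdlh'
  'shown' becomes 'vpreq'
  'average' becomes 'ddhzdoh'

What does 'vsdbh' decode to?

A repeating key of period 2 is used — shifts +3, +8 over and over.
Reversing it on vsdbh: v−3=s, s−8=k, d−3=a, b−8=t, h−3=e.

skate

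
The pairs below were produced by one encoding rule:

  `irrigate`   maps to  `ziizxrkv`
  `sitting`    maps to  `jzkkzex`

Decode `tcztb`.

click

Compare letters: i→z is +17, r→i is +17, r→i is +17 — a constant shift. It's a constant shift of +17 (ROT17).
Undoing it on tcztb: t−17=c, c−17=l, z−17=i, t−17=c, b−17=k.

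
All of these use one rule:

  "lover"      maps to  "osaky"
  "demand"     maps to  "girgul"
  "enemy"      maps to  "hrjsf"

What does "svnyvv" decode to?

In lover: l→o is +3, o→s is +4, v→a is +5, e→k is +6 — the shift increases by 1 each position. Each letter shifts forward by (position + 3), i.e. 3, 4, 5, … — the shift grows by one for each successive letter.
Undoing it on svnyvv: s−3=p, v−4=r, n−5=i, y−6=s, v−7=o, v−8=n.

prison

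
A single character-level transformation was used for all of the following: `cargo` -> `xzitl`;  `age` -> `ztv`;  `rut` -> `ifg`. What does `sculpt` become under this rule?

Each pair mirrors across the alphabet (c↔x, a↔z, r↔i): positions sum to 25. Each letter is replaced by its mirror in the alphabet: a↔z, b↔y, c↔x, and so on (the Atbash cipher).
On sculpt: s↔h, c↔x, u↔f, l↔o, p↔k, t↔g.

hxfokg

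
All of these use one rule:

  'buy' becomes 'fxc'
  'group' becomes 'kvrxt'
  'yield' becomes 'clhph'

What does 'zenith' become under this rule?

The shift depends on letter class: consonant b→f is +4, but vowel u→x is +3. Two shifts are in play — +3 for a/e/i/o/u, +4 for every other letter.
Applying it to zenith: z(cons)+4=d, e(vowel)+3=h, n(cons)+4=r, i(vowel)+3=l, t(cons)+4=x, h(cons)+4=l.

dhrlxl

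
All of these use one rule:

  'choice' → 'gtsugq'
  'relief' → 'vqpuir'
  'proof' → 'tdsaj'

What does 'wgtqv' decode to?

Shifts by position in choice: pos 0: c→g (+4), pos 1: h→t (+12), pos 2: o→s (+4), pos 3: i→u (+12) — repeating every 2. It's a Vigenère-style cipher with numeric key [4,12]: position i shifts by key[i mod 2].
Decoding wgtqv: w−4=s, g−12=u, t−4=p, q−12=e, v−4=r.

super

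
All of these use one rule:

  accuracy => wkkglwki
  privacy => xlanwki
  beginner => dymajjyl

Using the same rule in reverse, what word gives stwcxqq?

Treating letters as 0–25, the rule is x ↦ 7x + 22 (mod 26).
Decoding stwcxqq: s(18)→15·(18−22)≡18=s; t(19)→15·(19−22)≡7=h; w(22)→15·(22−22)≡0=a; c(2)→15·(2−22)≡12=m; x(23)→15·(23−22)≡15=p; q(16)→15·(16−22)≡14=o; q(16)→15·(16−22)≡14=o (all mod 26).

shampoo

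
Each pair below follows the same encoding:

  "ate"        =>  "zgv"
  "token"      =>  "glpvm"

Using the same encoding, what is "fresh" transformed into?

Each pair mirrors across the alphabet (a↔z, t↔g, e↔v): positions sum to 25. Letters are reflected about the middle of the alphabet (position → 25−position): Atbash.
For fresh: f↔u, r↔i, e↔v, s↔h, h↔s.

uivhs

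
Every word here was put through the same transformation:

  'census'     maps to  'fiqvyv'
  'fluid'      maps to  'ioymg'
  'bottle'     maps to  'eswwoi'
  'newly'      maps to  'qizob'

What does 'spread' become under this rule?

The shift depends on letter class: consonant c→f is +3, but vowel e→i is +4. Vowels shift forward by 4 and consonants shift forward by 3.
On spread: s(cons)+3=v, p(cons)+3=s, r(cons)+3=u, e(vowel)+4=i, a(vowel)+4=e, d(cons)+3=g.

vsuieg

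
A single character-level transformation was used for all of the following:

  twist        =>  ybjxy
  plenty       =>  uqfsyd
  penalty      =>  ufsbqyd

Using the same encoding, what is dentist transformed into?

The shift depends on letter class: consonant t→y is +5, but vowel i→j is +1. Vowels shift forward by 1 and consonants shift forward by 5.
Applying it to dentist: d(cons)+5=i, e(vowel)+1=f, n(cons)+5=s, t(cons)+5=y, i(vowel)+1=j, s(cons)+5=x, t(cons)+5=y.

ifsyjxy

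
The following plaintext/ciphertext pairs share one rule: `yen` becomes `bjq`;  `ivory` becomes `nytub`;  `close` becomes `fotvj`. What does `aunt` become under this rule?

The shift depends on letter class: consonant y→b is +3, but vowel e→j is +5. Two shifts are in play — +5 for a/e/i/o/u, +3 for every other letter.
Applying it to aunt: a(vowel)+5=f, u(vowel)+5=z, n(cons)+3=q, t(cons)+3=w.

fzqw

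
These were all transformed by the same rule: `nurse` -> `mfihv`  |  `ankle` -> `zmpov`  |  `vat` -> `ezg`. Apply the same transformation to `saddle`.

hzwwov

Each letter is replaced by its mirror in the alphabet: a↔z, b↔y, c↔x, and so on (the Atbash cipher).
For saddle: s↔h, a↔z, d↔w, d↔w, l↔o, e↔v.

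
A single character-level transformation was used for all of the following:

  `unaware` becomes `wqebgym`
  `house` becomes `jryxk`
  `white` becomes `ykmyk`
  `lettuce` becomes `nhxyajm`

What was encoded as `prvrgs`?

normal

In unaware: u→w is +2, n→q is +3, a→e is +4, w→b is +5 — the shift increases by 1 each position. Each letter shifts forward by (position + 2), i.e. 2, 3, 4, … — the shift grows by one for each successive letter.
Undoing it on prvrgs: p−2=n, r−3=o, v−4=r, r−5=m, g−6=a, s−7=l.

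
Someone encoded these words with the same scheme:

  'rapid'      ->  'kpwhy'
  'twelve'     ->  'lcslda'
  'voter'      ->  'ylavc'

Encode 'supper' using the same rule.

ylwwbz

The output letters match the input read backwards, each shifted +7: rapid reversed is dipar. Read the word backwards and shift each letter +7.
For supper: reverse → reppus; then shift: r+7=y, e+7=l, p+7=w, p+7=w, u+7=b, s+7=z.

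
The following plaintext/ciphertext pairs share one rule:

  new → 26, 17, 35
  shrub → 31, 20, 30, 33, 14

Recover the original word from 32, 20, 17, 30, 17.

there

The number is (letter's place in the alphabet, a=1) + 12.
Decoding 32, 20, 17, 30, 17: 32→(32−12)÷1=20=t, 20→(20−12)÷1=8=h, 17→(17−12)÷1=5=e, 30→(30−12)÷1=18=r, 17→(17−12)÷1=5=e.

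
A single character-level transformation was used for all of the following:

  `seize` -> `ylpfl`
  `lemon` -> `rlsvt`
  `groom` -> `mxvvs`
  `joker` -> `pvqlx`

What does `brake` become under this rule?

hxhql

The rule splits by letter class: vowels +7, consonants +6.
Applying it to brake: b(cons)+6=h, r(cons)+6=x, a(vowel)+7=h, k(cons)+6=q, e(vowel)+7=l.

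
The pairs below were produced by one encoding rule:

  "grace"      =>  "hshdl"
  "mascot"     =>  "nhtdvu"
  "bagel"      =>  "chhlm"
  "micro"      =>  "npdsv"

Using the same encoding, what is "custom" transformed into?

dbtuvn

Two shifts are in play — +7 for a/e/i/o/u, +1 for every other letter.
Applying it to custom: c(cons)+1=d, u(vowel)+7=b, s(cons)+1=t, t(cons)+1=u, o(vowel)+7=v, m(cons)+1=n.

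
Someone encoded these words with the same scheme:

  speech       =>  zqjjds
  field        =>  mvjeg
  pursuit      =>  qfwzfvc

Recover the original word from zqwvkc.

sprint

s(18)→z(25) and p(15)→q(16) fit y≡3x+23 (mod 26); the inverse of 3 mod 26 is 9. This is an affine cipher: with a=0,…,z=25, each position x becomes (3x+23) mod 26.
Undoing it on zqwvkc: z(25)→9·(25−23)≡18=s; q(16)→9·(16−23)≡15=p; w(22)→9·(22−23)≡17=r; v(21)→9·(21−23)≡8=i; k(10)→9·(10−23)≡13=n; c(2)→9·(2−23)≡19=t (all mod 26).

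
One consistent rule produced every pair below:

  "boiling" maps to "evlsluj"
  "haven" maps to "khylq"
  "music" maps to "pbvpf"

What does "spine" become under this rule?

Shifts by position in boiling: pos 0: b→e (+3), pos 1: o→v (+7), pos 2: i→l (+3), pos 3: l→s (+7) — repeating every 2. It's a Vigenère-style cipher with numeric key [3,7]: position i shifts by key[i mod 2].
For spine: s+3=v, p+7=w, i+3=l, n+7=u, e+3=h.

vwluh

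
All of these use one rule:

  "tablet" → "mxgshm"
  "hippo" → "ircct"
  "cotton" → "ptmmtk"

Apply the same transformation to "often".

tqmhk

t(19)→m(12) and a(0)→x(23) fit y≡9x+23 (mod 26); the inverse of 9 mod 26 is 3. Treating letters as 0–25, the rule is x ↦ 9x + 23 (mod 26).
On often: o(14)→9·14+23≡19=t; f(5)→9·5+23≡16=q; t(19)→9·19+23≡12=m; e(4)→9·4+23≡7=h; n(13)→9·13+23≡10=k (all mod 26).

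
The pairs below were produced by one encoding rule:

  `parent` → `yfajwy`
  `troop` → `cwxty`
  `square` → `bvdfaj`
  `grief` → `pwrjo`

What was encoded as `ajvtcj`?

remote

Shifts by position in parent: pos 0: p→y (+9), pos 1: a→f (+5), pos 2: r→a (+9), pos 3: e→j (+5) — repeating every 2. The shifts repeat in a cycle of length 2: positions 0,1,… shift by +9, +5, then the pattern repeats.
Undoing it on ajvtcj: a−9=r, j−5=e, v−9=m, t−5=o, c−9=t, j−5=e.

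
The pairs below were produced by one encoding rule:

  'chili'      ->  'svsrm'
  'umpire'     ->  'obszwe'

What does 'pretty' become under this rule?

iddobz

The output letters match the input read backwards, each shifted +10: chili reversed is ilihc. Read the word backwards and shift each letter +10.
On pretty: reverse → ytterp; then shift: y+10=i, t+10=d, t+10=d, e+10=o, r+10=b, p+10=z.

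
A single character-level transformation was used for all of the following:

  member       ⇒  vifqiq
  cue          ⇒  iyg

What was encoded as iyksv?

rogue

The output letters match the input read backwards, each shifted +4: member reversed is rebmem. The word is reversed, then every letter is shifted forward by 4.
Decoding iyksv: shift back: i−4=e, y−4=u, k−4=g, s−4=o, v−4=r → eugor; then reverse → rogue.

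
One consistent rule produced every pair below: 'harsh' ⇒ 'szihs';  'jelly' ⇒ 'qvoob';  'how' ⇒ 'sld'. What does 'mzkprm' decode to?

napkin

Each pair mirrors across the alphabet (h↔s, a↔z, r↔i): positions sum to 25. This is the alphabet-reversal cipher (Atbash): a becomes z, b becomes y, etc.
Decoding mzkprm: m↔n, z↔a, k↔p, p↔k, r↔i, m↔n.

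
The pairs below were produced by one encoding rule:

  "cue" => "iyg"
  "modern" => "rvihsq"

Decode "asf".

bow

The output letters match the input read backwards, each shifted +4: cue reversed is euc. Read the word backwards and shift each letter +4.
Decoding asf: shift back: a−4=w, s−4=o, f−4=b → wob; then reverse → bow.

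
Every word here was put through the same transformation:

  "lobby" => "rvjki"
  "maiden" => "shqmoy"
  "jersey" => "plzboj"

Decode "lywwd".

In lobby: l→r is +6, o→v is +7, b→j is +8, b→k is +9 — the shift increases by 1 each position. Letter i (0-indexed) is shifted by i+6, so successive shifts are 6, 7, 8, ….
Reversing it on lywwd: l−6=f, y−7=r, w−8=o, w−9=n, d−10=t.

front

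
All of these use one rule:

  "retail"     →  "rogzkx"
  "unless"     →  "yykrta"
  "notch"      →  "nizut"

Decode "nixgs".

The output letters match the input read backwards, each shifted +6: retail reversed is liater. Read the word backwards and shift each letter +6.
Undoing it on nixgs: shift back: n−6=h, i−6=c, x−6=r, g−6=a, s−6=m → hcram; then reverse → march.

march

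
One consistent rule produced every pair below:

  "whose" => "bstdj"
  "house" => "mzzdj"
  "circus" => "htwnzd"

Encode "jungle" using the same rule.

Shifts by position in whose: pos 0: w→b (+5), pos 1: h→s (+11), pos 2: o→t (+5), pos 3: s→d (+11) — repeating every 2. The shifts repeat in a cycle of length 2: positions 0,1,… shift by +5, +11, then the pattern repeats.
Applying it to jungle: j+5=o, u+11=f, n+5=s, g+11=r, l+5=q, e+11=p.

ofsrqp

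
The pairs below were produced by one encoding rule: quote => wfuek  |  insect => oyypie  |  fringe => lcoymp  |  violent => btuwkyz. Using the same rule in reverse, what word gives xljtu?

Shifts by position in quote: pos 0: q→w (+6), pos 1: u→f (+11), pos 2: o→u (+6), pos 3: t→e (+11) — repeating every 2. It's a Vigenère-style cipher with numeric key [6,11]: position i shifts by key[i mod 2].
Decoding xljtu: x−6=r, l−11=a, j−6=d, t−11=i, u−6=o.

radio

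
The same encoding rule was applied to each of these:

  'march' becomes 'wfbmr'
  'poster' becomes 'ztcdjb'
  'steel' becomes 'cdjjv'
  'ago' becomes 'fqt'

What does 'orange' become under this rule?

tbfxqj

The shift depends on letter class: consonant m→w is +10, but vowel a→f is +5. Two shifts are in play — +5 for a/e/i/o/u, +10 for every other letter.
Applying it to orange: o(vowel)+5=t, r(cons)+10=b, a(vowel)+5=f, n(cons)+10=x, g(cons)+10=q, e(vowel)+5=j.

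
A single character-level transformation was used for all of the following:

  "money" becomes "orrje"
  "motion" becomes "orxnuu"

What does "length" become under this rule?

In money: m→o is +2, o→r is +3, n→r is +4, e→j is +5 — the shift increases by 1 each position. Letter i (0-indexed) is shifted by i+2, so successive shifts are 2, 3, 4, ….
Applying it to length: l+2=n, e+3=h, n+4=r, g+5=l, t+6=z, h+7=o.

nhrlzo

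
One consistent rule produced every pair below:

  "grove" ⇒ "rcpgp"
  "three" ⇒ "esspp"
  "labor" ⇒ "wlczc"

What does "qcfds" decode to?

Shifts by position in grove: pos 0: g→r (+11), pos 1: r→c (+11), pos 2: o→p (+1), pos 3: v→g (+11), pos 4: e→p (+11) — repeating every 3. It's a Vigenère-style cipher with numeric key [11,11,1]: position i shifts by key[i mod 3].
Decoding qcfds: q−11=f, c−11=r, f−1=e, d−11=s, s−11=h.

fresh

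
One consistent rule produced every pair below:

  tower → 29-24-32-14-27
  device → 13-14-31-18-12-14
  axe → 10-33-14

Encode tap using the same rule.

The number is (letter's place in the alphabet, a=1) + 9.
On tap: t=20→29, a=1→10, p=16→25.

29-10-25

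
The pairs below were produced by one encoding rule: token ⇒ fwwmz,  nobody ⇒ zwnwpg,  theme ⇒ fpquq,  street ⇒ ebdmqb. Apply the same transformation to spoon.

exawz

Shifts by position in token: pos 0: t→f (+12), pos 1: o→w (+8), pos 2: k→w (+12), pos 3: e→m (+8) — repeating every 2. The shifts repeat in a cycle of length 2: positions 0,1,… shift by +12, +8, then the pattern repeats.
On spoon: s+12=e, p+8=x, o+12=a, o+8=w, n+12=z.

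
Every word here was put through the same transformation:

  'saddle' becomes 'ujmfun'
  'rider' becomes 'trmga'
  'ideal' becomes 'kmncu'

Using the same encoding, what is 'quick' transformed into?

Shifts by position in saddle: pos 0: s→u (+2), pos 1: a→j (+9), pos 2: d→m (+9), pos 3: d→f (+2), pos 4: l→u (+9), pos 5: e→n (+9) — repeating every 3. The shifts repeat in a cycle of length 3: positions 0,1,… shift by +2, +9, +9, then the pattern repeats.
On quick: q+2=s, u+9=d, i+9=r, c+2=e, k+9=t.

sdret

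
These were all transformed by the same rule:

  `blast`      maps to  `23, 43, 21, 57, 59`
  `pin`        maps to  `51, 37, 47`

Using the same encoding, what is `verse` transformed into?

63, 29, 55, 57, 29

b(#2)→23 and l(#12)→43: differences scale by 2, so n = 2·pos + 19. With a=1..z=26, the number is 2·pos + 19.
On verse: v=22→63, e=5→29, r=18→55, s=19→57, e=5→29.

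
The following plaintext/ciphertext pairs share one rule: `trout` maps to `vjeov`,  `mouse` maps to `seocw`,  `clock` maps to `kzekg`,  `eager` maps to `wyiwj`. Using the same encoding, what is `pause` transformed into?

xyocw

t(19)→v(21) and r(17)→j(9) fit y≡19x+24 (mod 26); the inverse of 19 mod 26 is 11. This is an affine cipher: with a=0,…,z=25, each position x becomes (19x+24) mod 26.
Applying it to pause: p(15)→19·15+24≡23=x; a(0)→19·0+24≡24=y; u(20)→19·20+24≡14=o; s(18)→19·18+24≡2=c; e(4)→19·4+24≡22=w (all mod 26).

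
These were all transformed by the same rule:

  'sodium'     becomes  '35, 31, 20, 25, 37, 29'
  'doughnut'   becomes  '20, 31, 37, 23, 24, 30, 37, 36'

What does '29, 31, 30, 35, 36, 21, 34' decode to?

The number is (letter's place in the alphabet, a=1) + 16.
Reversing it on 29, 31, 30, 35, 36, 21, 34: 29→(29−16)÷1=13=m, 31→(31−16)÷1=15=o, 30→(30−16)÷1=14=n, 35→(35−16)÷1=19=s, 36→(36−16)÷1=20=t, 21→(21−16)÷1=5=e, 34→(34−16)÷1=18=r.

monster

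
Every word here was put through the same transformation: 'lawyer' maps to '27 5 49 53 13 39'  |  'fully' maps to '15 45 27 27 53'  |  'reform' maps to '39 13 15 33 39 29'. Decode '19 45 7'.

Each letter becomes 2×(its alphabet position, a=1..z=26) + 3.
Undoing it on 19 45 7: 19→(19−3)÷2=8=h, 45→(45−3)÷2=21=u, 7→(7−3)÷2=2=b.

hub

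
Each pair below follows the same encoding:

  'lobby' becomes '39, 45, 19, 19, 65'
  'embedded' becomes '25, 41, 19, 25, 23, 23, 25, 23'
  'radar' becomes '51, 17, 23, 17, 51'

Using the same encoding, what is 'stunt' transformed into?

53, 55, 57, 43, 55

The formula is n = 2×(alphabet index, a=1) + 15.
Applying it to stunt: s=19→53, t=20→55, u=21→57, n=14→43, t=20→55.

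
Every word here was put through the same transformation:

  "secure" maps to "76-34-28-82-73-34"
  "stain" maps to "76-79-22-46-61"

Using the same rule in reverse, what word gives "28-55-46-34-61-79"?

client

s(#19)→76 and e(#5)→34: differences scale by 3, so n = 3·pos + 19. Each letter becomes 3×(its alphabet position, a=1..z=26) + 19.
Reversing it on 28-55-46-34-61-79: 28→(28−19)÷3=3=c, 55→(55−19)÷3=12=l, 46→(46−19)÷3=9=i, 34→(34−19)÷3=5=e, 61→(61−19)÷3=14=n, 79→(79−19)÷3=20=t.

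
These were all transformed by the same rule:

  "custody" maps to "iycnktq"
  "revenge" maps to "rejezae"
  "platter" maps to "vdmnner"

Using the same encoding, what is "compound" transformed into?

c(2)→i(8) and u(20)→y(24) fit y≡11x+12 (mod 26); the inverse of 11 mod 26 is 19. Treating letters as 0–25, the rule is x ↦ 11x + 12 (mod 26).
Applying it to compound: c(2)→11·2+12≡8=i; o(14)→11·14+12≡10=k; m(12)→11·12+12≡14=o; p(15)→11·15+12≡21=v; o(14)→11·14+12≡10=k; u(20)→11·20+12≡24=y; n(13)→11·13+12≡25=z; d(3)→11·3+12≡19=t (all mod 26).

ikovkyzt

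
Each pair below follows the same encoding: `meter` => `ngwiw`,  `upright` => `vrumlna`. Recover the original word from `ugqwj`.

Letter i (0-indexed) is shifted by i+1, so successive shifts are 1, 2, 3, ….
Undoing it on ugqwj: u−1=t, g−2=e, q−3=n, w−4=s, j−5=e.

tense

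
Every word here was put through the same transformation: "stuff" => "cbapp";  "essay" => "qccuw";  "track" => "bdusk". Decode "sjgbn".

s(18)→c(2) and t(19)→b(1) fit y≡25x+20 (mod 26); the inverse of 25 mod 26 is 25. Each letter's alphabet position (a=0..z=25) is mapped through 25·x+20 mod 26 — an affine cipher.
Undoing it on sjgbn: s(18)→25·(18−20)≡2=c; j(9)→25·(9−20)≡11=l; g(6)→25·(6−20)≡14=o; b(1)→25·(1−20)≡19=t; n(13)→25·(13−20)≡7=h (all mod 26).

cloth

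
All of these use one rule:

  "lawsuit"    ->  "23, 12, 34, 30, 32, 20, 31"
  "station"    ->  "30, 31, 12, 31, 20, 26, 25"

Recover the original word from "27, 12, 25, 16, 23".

panel

Each letter is replaced by its alphabet position (a=1..z=26) + 11.
Reversing it on 27, 12, 25, 16, 23: 27→(27−11)÷1=16=p, 12→(12−11)÷1=1=a, 25→(25−11)÷1=14=n, 16→(16−11)÷1=5=e, 23→(23−11)÷1=12=l.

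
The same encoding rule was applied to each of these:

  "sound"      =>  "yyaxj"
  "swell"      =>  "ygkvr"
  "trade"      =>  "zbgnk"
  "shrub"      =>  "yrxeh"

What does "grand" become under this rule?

The shifts repeat in a cycle of length 2: positions 0,1,… shift by +6, +10, then the pattern repeats.
For grand: g+6=m, r+10=b, a+6=g, n+10=x, d+6=j.

mbgxj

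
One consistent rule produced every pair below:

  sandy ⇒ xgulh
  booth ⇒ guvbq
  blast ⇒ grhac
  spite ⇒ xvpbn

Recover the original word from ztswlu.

unlock

The shift increases by 1 at each position, starting from +5: 5, 6, 7, ….
Reversing it on ztswlu: z−5=u, t−6=n, s−7=l, w−8=o, l−9=c, u−10=k.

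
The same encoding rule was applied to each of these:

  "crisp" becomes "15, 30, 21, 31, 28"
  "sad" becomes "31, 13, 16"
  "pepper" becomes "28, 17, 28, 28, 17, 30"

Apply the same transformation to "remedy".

30, 17, 25, 17, 16, 37

Each letter is replaced by its alphabet position (a=1..z=26) + 12.
For remedy: r=18→30, e=5→17, m=13→25, e=5→17, d=4→16, y=25→37.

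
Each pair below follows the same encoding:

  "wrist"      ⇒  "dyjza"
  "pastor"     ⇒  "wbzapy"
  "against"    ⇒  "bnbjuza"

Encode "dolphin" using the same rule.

The shift depends on letter class: consonant w→d is +7, but vowel i→j is +1. Two shifts are in play — +1 for a/e/i/o/u, +7 for every other letter.
Applying it to dolphin: d(cons)+7=k, o(vowel)+1=p, l(cons)+7=s, p(cons)+7=w, h(cons)+7=o, i(vowel)+1=j, n(cons)+7=u.

kpswoju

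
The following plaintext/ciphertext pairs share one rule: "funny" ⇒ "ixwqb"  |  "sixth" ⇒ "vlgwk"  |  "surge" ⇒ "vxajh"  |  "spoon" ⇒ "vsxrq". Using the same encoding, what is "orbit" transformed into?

The shifts repeat in a cycle of length 3: positions 0,1,… shift by +3, +3, +9, then the pattern repeats.
Applying it to orbit: o+3=r, r+3=u, b+9=k, i+3=l, t+3=w.

ruklw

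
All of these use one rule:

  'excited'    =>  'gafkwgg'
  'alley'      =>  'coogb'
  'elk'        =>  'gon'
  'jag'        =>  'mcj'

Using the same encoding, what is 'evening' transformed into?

gygqkqj

The shift depends on letter class: consonant x→a is +3, but vowel e→g is +2. Two shifts are in play — +2 for a/e/i/o/u, +3 for every other letter.
For evening: e(vowel)+2=g, v(cons)+3=y, e(vowel)+2=g, n(cons)+3=q, i(vowel)+2=k, n(cons)+3=q, g(cons)+3=j.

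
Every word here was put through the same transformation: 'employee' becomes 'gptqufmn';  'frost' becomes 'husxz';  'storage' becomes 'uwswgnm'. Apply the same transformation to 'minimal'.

olrnsht

Letter i (0-indexed) is shifted by i+2, so successive shifts are 2, 3, 4, ….
Applying it to minimal: m+2=o, i+3=l, n+4=r, i+5=n, m+6=s, a+7=h, l+8=t.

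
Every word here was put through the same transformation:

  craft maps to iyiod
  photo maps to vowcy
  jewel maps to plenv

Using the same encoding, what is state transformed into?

yaico

In craft: c→i is +6, r→y is +7, a→i is +8, f→o is +9 — the shift increases by 1 each position. Each letter shifts forward by (position + 6), i.e. 6, 7, 8, … — the shift grows by one for each successive letter.
On state: s+6=y, t+7=a, a+8=i, t+9=c, e+10=o.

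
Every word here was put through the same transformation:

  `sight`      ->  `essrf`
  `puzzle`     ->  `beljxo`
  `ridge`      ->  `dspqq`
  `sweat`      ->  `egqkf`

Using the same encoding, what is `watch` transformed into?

ikfmt

Shifts by position in sight: pos 0: s→e (+12), pos 1: i→s (+10), pos 2: g→s (+12), pos 3: h→r (+10) — repeating every 2. It's a Vigenère-style cipher with numeric key [12,10]: position i shifts by key[i mod 2].
Applying it to watch: w+12=i, a+10=k, t+12=f, c+10=m, h+12=t.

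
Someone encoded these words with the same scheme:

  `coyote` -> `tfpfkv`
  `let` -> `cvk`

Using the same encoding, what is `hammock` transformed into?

Compare letters: c→t is +17, o→f is +17, y→p is +17 — a constant shift. Every letter moves 17 places later in the alphabet, wrapping around z→a.
For hammock: h+17=y, a+17=r, m+17=d, m+17=d, o+17=f, c+17=t, k+17=b.

yrddftb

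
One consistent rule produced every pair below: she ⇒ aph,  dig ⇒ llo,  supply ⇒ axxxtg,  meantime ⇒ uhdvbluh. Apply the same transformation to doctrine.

The shift depends on letter class: consonant s→a is +8, but vowel e→h is +3. Vowels shift forward by 3 and consonants shift forward by 8.
On doctrine: d(cons)+8=l, o(vowel)+3=r, c(cons)+8=k, t(cons)+8=b, r(cons)+8=z, i(vowel)+3=l, n(cons)+8=v, e(vowel)+3=h.

lrkbzlvh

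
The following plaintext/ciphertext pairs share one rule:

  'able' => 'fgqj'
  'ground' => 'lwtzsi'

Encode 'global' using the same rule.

Compare letters: a→f is +5, b→g is +5, l→q is +5 — a constant shift. This is a Caesar cipher with shift 5.
For global: g+5=l, l+5=q, o+5=t, b+5=g, a+5=f, l+5=q.

lqtgfq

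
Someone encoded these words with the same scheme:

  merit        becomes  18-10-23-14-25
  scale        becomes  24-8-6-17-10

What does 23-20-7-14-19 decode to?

Each letter is replaced by its alphabet position (a=1..z=26) + 5.
Reversing it on 23-20-7-14-19: 23→(23−5)÷1=18=r, 20→(20−5)÷1=15=o, 7→(7−5)÷1=2=b, 14→(14−5)÷1=9=i, 19→(19−5)÷1=14=n.

robin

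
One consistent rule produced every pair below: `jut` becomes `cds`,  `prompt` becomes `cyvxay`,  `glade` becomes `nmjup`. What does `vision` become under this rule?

The output letters match the input read backwards, each shifted +9: jut reversed is tuj. The word is reversed, then every letter is shifted forward by 9.
On vision: reverse → noisiv; then shift: n+9=w, o+9=x, i+9=r, s+9=b, i+9=r, v+9=e.

wxrbre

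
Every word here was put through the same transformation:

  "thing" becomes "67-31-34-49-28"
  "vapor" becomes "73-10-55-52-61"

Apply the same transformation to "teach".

67-22-10-16-31

Each letter becomes 3×(its alphabet position, a=1..z=26) + 7.
On teach: t=20→67, e=5→22, a=1→10, c=3→16, h=8→31.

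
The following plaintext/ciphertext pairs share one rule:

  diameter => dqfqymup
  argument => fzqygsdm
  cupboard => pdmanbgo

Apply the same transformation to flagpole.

The output letters match the input read backwards, each shifted +12: diameter reversed is retemaid. The word is reversed, then every letter is shifted forward by 12.
For flagpole: reverse → elopgalf; then shift: e+12=q, l+12=x, o+12=a, p+12=b, g+12=s, a+12=m, l+12=x, f+12=r.

qxabsmxr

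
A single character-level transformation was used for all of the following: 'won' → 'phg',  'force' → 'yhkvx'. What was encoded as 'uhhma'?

This is a Caesar cipher with shift 19.
Reversing it on uhhma: u−19=b, h−19=o, h−19=o, m−19=t, a−19=h.

booth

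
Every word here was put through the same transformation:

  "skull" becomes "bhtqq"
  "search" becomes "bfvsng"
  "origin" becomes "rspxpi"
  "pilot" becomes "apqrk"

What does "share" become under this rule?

bgvsf

This is an affine cipher: with a=0,…,z=25, each position x becomes (9x+21) mod 26.
For share: s(18)→9·18+21≡1=b; h(7)→9·7+21≡6=g; a(0)→9·0+21≡21=v; r(17)→9·17+21≡18=s; e(4)→9·4+21≡5=f (all mod 26).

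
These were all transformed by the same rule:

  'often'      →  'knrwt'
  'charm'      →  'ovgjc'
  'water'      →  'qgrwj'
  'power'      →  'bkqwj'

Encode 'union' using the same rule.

o(14)→k(10) and f(5)→n(13) fit y≡17x+6 (mod 26); the inverse of 17 mod 26 is 23. Treating letters as 0–25, the rule is x ↦ 17x + 6 (mod 26).
Applying it to union: u(20)→17·20+6≡8=i; n(13)→17·13+6≡19=t; i(8)→17·8+6≡12=m; o(14)→17·14+6≡10=k; n(13)→17·13+6≡19=t (all mod 26).

itmkt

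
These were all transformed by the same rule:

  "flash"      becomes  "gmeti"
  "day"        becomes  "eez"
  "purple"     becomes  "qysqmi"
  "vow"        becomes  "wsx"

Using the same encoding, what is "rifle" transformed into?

smgmi

The rule splits by letter class: vowels +4, consonants +1.
Applying it to rifle: r(cons)+1=s, i(vowel)+4=m, f(cons)+1=g, l(cons)+1=m, e(vowel)+4=i.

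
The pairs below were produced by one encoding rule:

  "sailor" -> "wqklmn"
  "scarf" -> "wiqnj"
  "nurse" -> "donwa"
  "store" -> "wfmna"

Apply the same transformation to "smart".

wuqnf

s(18)→w(22) and a(0)→q(16) fit y≡9x+16 (mod 26); the inverse of 9 mod 26 is 3. Each letter's alphabet position (a=0..z=25) is mapped through 9·x+16 mod 26 — an affine cipher.
For smart: s(18)→9·18+16≡22=w; m(12)→9·12+16≡20=u; a(0)→9·0+16≡16=q; r(17)→9·17+16≡13=n; t(19)→9·19+16≡5=f (all mod 26).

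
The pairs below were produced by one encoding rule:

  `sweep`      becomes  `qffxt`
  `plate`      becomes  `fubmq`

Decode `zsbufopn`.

monetary

The output letters match the input read backwards, each shifted +1: sweep reversed is peews. The word is reversed, then every letter is shifted forward by 1.
Undoing it on zsbufopn: shift back: z−1=y, s−1=r, b−1=a, u−1=t, f−1=e, o−1=n, p−1=o, n−1=m → yratenom; then reverse → monetary.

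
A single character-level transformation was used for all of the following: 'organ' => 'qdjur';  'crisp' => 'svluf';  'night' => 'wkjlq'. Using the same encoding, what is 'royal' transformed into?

odbru

The output letters match the input read backwards, each shifted +3: organ reversed is nagro. Read the word backwards and shift each letter +3.
Applying it to royal: reverse → layor; then shift: l+3=o, a+3=d, y+3=b, o+3=r, r+3=u.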